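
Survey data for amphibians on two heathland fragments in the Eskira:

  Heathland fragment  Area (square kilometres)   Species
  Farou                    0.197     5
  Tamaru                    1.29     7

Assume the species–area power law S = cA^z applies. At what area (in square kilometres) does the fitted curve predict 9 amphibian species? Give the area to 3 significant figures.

z = ln(7/5) / ln(1.29/0.197) = 0.3365 / 1.8792 = 0.1791
c = 5 / 0.197^0.1791 = 5 / 0.7476 = 6.688
A = (9/6.688)^(1/0.1791) ⇒ ln A = ln(1.346)/0.1791 = 1.6582
A = e^1.6582 ≈ 5.25 square kilometres

5.25 square kilometres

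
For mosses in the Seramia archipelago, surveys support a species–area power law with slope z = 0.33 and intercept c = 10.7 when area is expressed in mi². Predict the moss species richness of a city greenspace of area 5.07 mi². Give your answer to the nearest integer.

18

S = 10.7 × 5.07^0.33 = 10.7 × 1.709 ≈ 18.28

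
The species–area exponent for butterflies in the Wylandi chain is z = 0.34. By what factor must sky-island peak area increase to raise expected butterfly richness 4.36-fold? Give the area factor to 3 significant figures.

76.0

(A₂/A₁)^0.34 = 4.36, so A₂/A₁ = 4.36^(1/0.34) = 4.36^2.941
ln(A₂/A₁) = ln 4.36 / 0.34 = 1.4725 / 0.34 = 4.3308
A₂/A₁ = e^4.3308 ≈ 76.01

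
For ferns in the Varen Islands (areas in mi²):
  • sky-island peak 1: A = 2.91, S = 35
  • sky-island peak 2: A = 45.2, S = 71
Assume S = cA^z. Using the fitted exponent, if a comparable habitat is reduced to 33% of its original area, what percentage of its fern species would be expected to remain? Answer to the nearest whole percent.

z = ln(71/35) / ln(45.2/2.91) = 0.7073 / 2.7429 = 0.2579
S_new/S_old = (A_new/A_old)^z = 0.33^0.2579 = exp(0.2579 × -1.1087) = 0.7513

75%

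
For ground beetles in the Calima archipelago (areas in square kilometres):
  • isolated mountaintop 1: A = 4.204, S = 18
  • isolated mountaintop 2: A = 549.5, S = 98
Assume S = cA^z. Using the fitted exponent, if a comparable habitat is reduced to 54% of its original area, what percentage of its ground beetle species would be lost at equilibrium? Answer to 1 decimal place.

z = ln(98/18) / ln(549.5/4.204) = 1.6946 / 4.8730 = 0.3478
S_new/S_old = (A_new/A_old)^z = 0.54^0.3478 = exp(0.3478 × -0.6162) = 0.8071
Fraction lost = 1 − 0.8071 = 0.1929

19.3%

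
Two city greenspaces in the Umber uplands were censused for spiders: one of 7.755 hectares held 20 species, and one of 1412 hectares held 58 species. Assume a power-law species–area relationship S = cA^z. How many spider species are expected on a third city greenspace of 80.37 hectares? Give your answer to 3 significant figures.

32.3

z = ln(58/20) / ln(1412/7.755) = 1.0647 / 5.2044 = 0.2046
c = 20 / 7.755^0.2046 = 20 / 1.521 = 13.15
S₃ = 13.15 × 80.37^0.2046 = 13.15 × 2.453 ≈ 32.27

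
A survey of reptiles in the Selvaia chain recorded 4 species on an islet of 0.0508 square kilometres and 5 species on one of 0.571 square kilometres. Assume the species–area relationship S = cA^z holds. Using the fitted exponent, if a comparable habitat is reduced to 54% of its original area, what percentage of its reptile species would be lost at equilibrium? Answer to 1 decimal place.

z = ln(5/4) / ln(0.571/0.0508) = 0.2231 / 2.4195 = 0.0922
S_new/S_old = (A_new/A_old)^z = 0.54^0.0922 = exp(0.0922 × -0.6162) = 0.9448
Fraction lost = 1 − 0.9448 = 0.05524

5.5%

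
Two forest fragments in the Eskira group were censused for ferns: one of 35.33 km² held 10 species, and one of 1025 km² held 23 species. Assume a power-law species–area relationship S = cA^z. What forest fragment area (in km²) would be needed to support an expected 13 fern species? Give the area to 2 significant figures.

100 km²

z = ln(23/10) / ln(1025/35.33) = 0.8329 / 3.3677 = 0.2473
c = 10 / 35.33^0.2473 = 10 / 2.415 = 4.141
A = (13/4.141)^(1/0.2473) ⇒ ln A = ln(3.139)/0.2473 = 4.6256
A = e^4.6256 ≈ 102.1 km²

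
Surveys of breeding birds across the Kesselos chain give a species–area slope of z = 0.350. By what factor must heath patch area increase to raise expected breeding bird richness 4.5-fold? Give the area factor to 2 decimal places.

73.51

(A₂/A₁)^0.35 = 4.5, so A₂/A₁ = 4.5^(1/0.35) = 4.5^2.857
ln(A₂/A₁) = ln 4.5 / 0.35 = 1.5041 / 0.35 = 4.2974
A₂/A₁ = e^4.2974 ≈ 73.51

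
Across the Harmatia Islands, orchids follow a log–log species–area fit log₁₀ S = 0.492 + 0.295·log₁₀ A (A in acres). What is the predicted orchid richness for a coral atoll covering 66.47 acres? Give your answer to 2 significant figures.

11

S = 3.105 × 66.47^0.295 = 3.105 × 3.449 ≈ 10.71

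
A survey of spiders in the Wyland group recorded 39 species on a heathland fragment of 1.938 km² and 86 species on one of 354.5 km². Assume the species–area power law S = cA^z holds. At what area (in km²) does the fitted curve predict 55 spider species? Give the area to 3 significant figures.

z = ln(86/39) / ln(354.5/1.938) = 0.7908 / 5.2091 = 0.1518
c = 39 / 1.938^0.1518 = 39 / 1.106 = 35.27
A = (55/35.27)^(1/0.1518) ⇒ ln A = ln(1.559)/0.1518 = 2.9261
A = e^2.9261 ≈ 18.66 km²

18.7 km²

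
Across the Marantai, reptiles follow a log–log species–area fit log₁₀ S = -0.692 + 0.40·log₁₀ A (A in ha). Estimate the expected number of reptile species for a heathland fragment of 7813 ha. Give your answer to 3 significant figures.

S = 0.2032 × 7813^0.4
ln S = ln 0.2032 + 0.4 × ln 7813 = -1.5934 + 0.4 × 8.9635 = 1.9920
S = e^1.9920 ≈ 7.33

7.33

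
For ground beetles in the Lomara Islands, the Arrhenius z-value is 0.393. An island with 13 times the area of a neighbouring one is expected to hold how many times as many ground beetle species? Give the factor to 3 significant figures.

2.74

S₂/S₁ = (A₂/A₁)^z = 13^0.393
ln(S₂/S₁) = 0.393 × ln 13 = 0.393 × 2.5649 = 1.0080
S₂/S₁ = e^1.0080 ≈ 2.74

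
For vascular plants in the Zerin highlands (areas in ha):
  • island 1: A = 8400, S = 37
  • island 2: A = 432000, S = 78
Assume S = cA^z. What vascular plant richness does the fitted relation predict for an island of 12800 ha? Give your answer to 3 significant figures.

40.1

z = ln(78/37) / ln(432000/8400) = 0.7458 / 3.9402 = 0.1893
c = 37 / 8400^0.1893 = 37 / 5.531 = 6.69
S₃ = 6.69 × 12800^0.1893 = 6.69 × 5.99 ≈ 40.07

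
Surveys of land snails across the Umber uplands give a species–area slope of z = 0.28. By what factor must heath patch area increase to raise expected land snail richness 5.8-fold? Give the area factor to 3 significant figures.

(A₂/A₁)^0.28 = 5.8, so A₂/A₁ = 5.8^(1/0.28) = 5.8^3.571
ln(A₂/A₁) = ln 5.8 / 0.28 = 1.7579 / 0.28 = 6.2781
A₂/A₁ = e^6.2781 ≈ 532.8

533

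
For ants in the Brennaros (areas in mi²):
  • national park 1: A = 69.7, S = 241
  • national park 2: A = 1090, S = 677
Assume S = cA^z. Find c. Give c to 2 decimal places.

48.94

z = ln(S₂/S₁) / ln(A₂/A₁) = ln(677/241) / ln(1090/69.7) = 1.0329 / 2.7497 = 0.3756
c = S₁ / A₁^z = 241 / 69.7^0.3756 = 241 / 4.925 = 48.94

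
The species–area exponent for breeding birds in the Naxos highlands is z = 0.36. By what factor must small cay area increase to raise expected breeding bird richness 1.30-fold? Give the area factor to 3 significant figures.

2.07

(A₂/A₁)^0.36 = 1.3, so A₂/A₁ = 1.3^(1/0.36) = 1.3^2.778
ln(A₂/A₁) = ln 1.3 / 0.36 = 0.2624 / 0.36 = 0.7288
A₂/A₁ = e^0.7288 ≈ 2.073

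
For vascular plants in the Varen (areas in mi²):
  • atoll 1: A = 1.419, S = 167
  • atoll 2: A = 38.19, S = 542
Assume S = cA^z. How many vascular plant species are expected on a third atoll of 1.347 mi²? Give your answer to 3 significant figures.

z = ln(542/167) / ln(38.19/1.419) = 1.1773 / 3.2926 = 0.3575
c = 167 / 1.419^0.3575 = 167 / 1.133 = 147.4
S₃ = 147.4 × 1.347^0.3575 = 147.4 × 1.112 ≈ 163.9

164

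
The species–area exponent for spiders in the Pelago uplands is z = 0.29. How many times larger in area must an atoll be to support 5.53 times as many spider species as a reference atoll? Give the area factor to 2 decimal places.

(A₂/A₁)^0.29 = 5.53, so A₂/A₁ = 5.53^(1/0.29) = 5.53^3.448
ln(A₂/A₁) = ln 5.53 / 0.29 = 1.7102 / 0.29 = 5.8972
A₂/A₁ = e^5.8972 ≈ 364

364.02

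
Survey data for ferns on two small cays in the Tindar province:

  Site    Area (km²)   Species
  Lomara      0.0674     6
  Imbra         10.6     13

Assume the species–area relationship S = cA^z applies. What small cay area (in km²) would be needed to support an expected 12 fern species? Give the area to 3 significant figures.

6.28 km²

z = ln(13/6) / ln(10.6/0.0674) = 0.7732 / 5.0580 = 0.1529
c = 6 / 0.0674^0.1529 = 6 / 0.6621 = 9.062
A = (12/9.062)^(1/0.1529) ⇒ ln A = ln(1.324)/0.1529 = 1.8372
A = e^1.8372 ≈ 6.279 km²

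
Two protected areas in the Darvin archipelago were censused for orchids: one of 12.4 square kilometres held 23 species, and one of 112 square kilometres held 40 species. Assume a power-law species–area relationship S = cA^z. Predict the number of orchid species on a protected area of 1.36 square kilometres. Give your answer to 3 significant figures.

z = ln(40/23) / ln(112/12.4) = 0.5534 / 2.2008 = 0.2514
c = 23 / 12.4^0.2514 = 23 / 1.883 = 12.21
S₃ = 12.21 × 1.36^0.2514 = 12.21 × 1.08 ≈ 13.19

13.2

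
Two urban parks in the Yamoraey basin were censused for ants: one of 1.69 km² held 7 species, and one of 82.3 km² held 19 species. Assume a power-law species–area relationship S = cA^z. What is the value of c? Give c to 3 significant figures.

6.12

z = ln(S₂/S₁) / ln(A₂/A₁) = ln(19/7) / ln(82.3/1.69) = 0.9985 / 3.8856 = 0.2570
c = S₁ / A₁^z = 7 / 1.69^0.2570 = 7 / 1.144 = 6.117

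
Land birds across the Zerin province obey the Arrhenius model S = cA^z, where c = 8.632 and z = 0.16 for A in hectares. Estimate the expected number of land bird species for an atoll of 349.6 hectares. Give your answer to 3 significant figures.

22.0

S = 8.632 × 349.6^0.16 = 8.632 × 2.553 ≈ 22.03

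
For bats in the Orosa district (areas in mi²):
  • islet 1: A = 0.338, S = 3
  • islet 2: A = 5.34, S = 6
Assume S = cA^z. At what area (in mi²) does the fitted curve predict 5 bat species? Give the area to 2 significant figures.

2.6 mi²

z = ln(6/3) / ln(5.34/0.338) = 0.6931 / 2.7599 = 0.2511
c = 3 / 0.338^0.2511 = 3 / 0.7615 = 3.939
A = (5/3.939)^(1/0.2511) ⇒ ln A = ln(1.269)/0.2511 = 0.9493
A = e^0.9493 ≈ 2.584 mi²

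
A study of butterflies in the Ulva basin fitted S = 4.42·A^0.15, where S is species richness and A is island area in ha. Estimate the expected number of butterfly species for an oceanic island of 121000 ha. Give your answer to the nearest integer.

S = 4.42 × 121000^0.15 = 4.42 × 5.787 ≈ 25.58

26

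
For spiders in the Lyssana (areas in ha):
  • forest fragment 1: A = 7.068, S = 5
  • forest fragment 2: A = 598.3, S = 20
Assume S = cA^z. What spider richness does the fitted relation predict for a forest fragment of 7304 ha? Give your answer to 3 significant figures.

43.7

z = ln(20/5) / ln(598.3/7.068) = 1.3863 / 4.4385 = 0.3123
c = 5 / 7.068^0.3123 = 5 / 1.842 = 2.715
S₃ = 2.715 × 7304^0.3123 = 2.715 × 16.1 ≈ 43.69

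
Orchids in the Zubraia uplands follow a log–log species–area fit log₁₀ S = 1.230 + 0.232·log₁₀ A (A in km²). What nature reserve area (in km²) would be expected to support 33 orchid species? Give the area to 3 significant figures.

33 = 16.98 × A^0.232  ⇒  A^0.232 = 33/16.98 = 1.943
ln A = ln(1.943) / 0.232 = 0.6643 / 0.232 = 2.8635
A = e^2.8635 ≈ 17.52 km²

17.5 km²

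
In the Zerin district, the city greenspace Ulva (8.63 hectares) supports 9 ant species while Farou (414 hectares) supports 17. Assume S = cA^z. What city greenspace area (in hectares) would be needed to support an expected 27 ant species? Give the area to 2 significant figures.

z = ln(17/9) / ln(414/8.63) = 0.6360 / 3.8706 = 0.1643
c = 9 / 8.63^0.1643 = 9 / 1.425 = 6.316
A = (27/6.316)^(1/0.1643) ⇒ ln A = ln(4.275)/0.1643 = 8.8414
A = e^8.8414 ≈ 6915 hectares

6900 hectares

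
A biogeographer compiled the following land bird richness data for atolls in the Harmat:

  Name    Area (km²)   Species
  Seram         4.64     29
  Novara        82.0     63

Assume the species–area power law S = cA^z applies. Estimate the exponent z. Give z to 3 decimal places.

0.270

Taking logs: ln S = ln c + z ln A, so z = (ln S₂ − ln S₁)/(ln A₂ − ln A₁).
z = ln(63/29) / ln(82/4.64) = ln(2.172) / ln(17.67) = 0.7758 / 2.8720 = 0.2701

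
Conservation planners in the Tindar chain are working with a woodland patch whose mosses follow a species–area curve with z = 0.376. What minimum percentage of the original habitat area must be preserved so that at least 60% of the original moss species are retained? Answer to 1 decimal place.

Need (A_new/A_old)^0.376 = 0.6, so A_new/A_old = 0.6^(1/0.376) = 0.6^2.66
ln(A_new/A_old) = ln 0.6 / 0.376 = -0.5108 / 0.376 = -1.3586
A_new/A_old = e^-1.3586 ≈ 0.257

25.7%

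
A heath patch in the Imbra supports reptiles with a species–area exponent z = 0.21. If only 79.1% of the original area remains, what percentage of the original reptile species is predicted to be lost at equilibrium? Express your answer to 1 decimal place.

4.8%

S_new/S_old = (A_new/A_old)^z = 0.791^0.21
= exp(0.21 × ln 0.791) = exp(0.21 × -0.2345) = exp(-0.0492) ≈ 0.952
Fraction lost = 1 − 0.952 = 0.04804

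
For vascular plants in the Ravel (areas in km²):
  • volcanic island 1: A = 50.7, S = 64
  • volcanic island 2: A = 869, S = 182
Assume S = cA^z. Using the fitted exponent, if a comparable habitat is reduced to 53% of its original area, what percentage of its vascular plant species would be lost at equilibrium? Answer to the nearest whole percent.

z = ln(182/64) / ln(869/50.7) = 1.0451 / 2.8414 = 0.3678
S_new/S_old = (A_new/A_old)^z = 0.53^0.3678 = exp(0.3678 × -0.6349) = 0.7917
Fraction lost = 1 − 0.7917 = 0.2083

21%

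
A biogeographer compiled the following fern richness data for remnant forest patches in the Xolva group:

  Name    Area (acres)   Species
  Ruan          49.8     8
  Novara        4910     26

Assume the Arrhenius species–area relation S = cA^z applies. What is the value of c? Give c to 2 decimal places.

2.93

z = ln(S₂/S₁) / ln(A₂/A₁) = ln(26/8) / ln(4910/49.8) = 1.1787 / 4.5910 = 0.2567
c = S₁ / A₁^z = 8 / 49.8^0.2567 = 8 / 2.727 = 2.933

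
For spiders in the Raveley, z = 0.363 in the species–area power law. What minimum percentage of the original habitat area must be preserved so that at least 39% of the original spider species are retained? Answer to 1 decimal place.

Need (A_new/A_old)^0.363 = 0.39, so A_new/A_old = 0.39^(1/0.363) = 0.39^2.755
ln(A_new/A_old) = ln 0.39 / 0.363 = -0.9416 / 0.363 = -2.5940
A_new/A_old = e^-2.5940 ≈ 0.07472

7.5%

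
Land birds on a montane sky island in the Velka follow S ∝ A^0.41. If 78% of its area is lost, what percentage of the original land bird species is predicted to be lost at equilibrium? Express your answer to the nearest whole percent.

S_new/S_old = (A_new/A_old)^z = 0.22^0.41
= exp(0.41 × ln 0.22) = exp(0.41 × -1.5141) = exp(-0.6208) ≈ 0.5375
Fraction lost = 1 − 0.5375 = 0.4625

46%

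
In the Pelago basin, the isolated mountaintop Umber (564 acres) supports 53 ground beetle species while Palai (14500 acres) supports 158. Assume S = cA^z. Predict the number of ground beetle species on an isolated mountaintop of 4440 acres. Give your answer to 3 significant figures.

z = ln(158/53) / ln(14500/564) = 1.0923 / 3.2468 = 0.3364
c = 53 / 564^0.3364 = 53 / 8.425 = 6.291
S₃ = 6.291 × 4440^0.3364 = 6.291 × 16.87 ≈ 106.1

106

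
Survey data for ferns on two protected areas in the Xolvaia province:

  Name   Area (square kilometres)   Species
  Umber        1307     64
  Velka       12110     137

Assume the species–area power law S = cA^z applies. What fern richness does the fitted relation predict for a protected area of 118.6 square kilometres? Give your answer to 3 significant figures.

28.2

z = ln(137/64) / ln(12110/1307) = 0.7611 / 2.2263 = 0.3419
c = 64 / 1307^0.3419 = 64 / 11.62 = 5.506
S₃ = 5.506 × 118.6^0.3419 = 5.506 × 5.118 ≈ 28.18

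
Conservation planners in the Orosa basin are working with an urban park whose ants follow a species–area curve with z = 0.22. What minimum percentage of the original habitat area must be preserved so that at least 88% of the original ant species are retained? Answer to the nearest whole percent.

Need (A_new/A_old)^0.22 = 0.88, so A_new/A_old = 0.88^(1/0.22) = 0.88^4.545
ln(A_new/A_old) = ln 0.88 / 0.22 = -0.1278 / 0.22 = -0.5811
A_new/A_old = e^-0.5811 ≈ 0.5593

56%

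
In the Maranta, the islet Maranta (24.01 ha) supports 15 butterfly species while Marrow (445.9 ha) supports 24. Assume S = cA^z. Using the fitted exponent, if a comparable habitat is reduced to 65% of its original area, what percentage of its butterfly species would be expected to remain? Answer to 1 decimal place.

93.3%

z = ln(24/15) / ln(445.9/24.01) = 0.4700 / 2.9216 = 0.1609
S_new/S_old = (A_new/A_old)^z = 0.65^0.1609 = exp(0.1609 × -0.4308) = 0.933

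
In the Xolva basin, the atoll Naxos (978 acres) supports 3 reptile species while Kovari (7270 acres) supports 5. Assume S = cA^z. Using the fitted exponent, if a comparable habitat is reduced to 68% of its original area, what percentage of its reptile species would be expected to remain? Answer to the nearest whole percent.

91%

z = ln(5/3) / ln(7270/978) = 0.5108 / 2.0060 = 0.2546
S_new/S_old = (A_new/A_old)^z = 0.68^0.2546 = exp(0.2546 × -0.3857) = 0.9065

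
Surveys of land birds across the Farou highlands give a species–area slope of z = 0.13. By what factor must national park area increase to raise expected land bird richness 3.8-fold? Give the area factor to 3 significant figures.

(A₂/A₁)^0.13 = 3.8, so A₂/A₁ = 3.8^(1/0.13) = 3.8^7.692
ln(A₂/A₁) = ln 3.8 / 0.13 = 1.3350 / 0.13 = 10.2692
A₂/A₁ = e^10.2692 ≈ 28832

28800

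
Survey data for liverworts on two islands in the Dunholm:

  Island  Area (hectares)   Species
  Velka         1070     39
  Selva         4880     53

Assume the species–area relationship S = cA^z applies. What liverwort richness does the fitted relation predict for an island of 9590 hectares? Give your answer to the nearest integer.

61

z = ln(53/39) / ln(4880/1070) = 0.3067 / 1.5175 = 0.2021
c = 39 / 1070^0.2021 = 39 / 4.096 = 9.522
S₃ = 9.522 × 9590^0.2021 = 9.522 × 6.38 ≈ 60.75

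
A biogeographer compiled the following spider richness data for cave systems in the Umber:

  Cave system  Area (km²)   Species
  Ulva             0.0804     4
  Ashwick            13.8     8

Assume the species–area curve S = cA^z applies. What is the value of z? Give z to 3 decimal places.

Taking logs: ln S = ln c + z ln A, so z = (ln S₂ − ln S₁)/(ln A₂ − ln A₁).
z = ln(8/4) / ln(13.8/0.0804) = ln(2) / ln(171.6) = 0.6931 / 5.1454 = 0.1347

0.135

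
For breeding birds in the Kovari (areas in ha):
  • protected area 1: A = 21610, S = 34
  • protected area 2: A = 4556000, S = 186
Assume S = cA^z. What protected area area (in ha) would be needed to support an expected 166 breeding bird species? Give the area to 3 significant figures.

z = ln(186/34) / ln(4556000/21610) = 1.6994 / 5.3510 = 0.3176
c = 34 / 21610^0.3176 = 34 / 23.8 = 1.428
A = (166/1.428)^(1/0.3176) ⇒ ln A = ln(116.2)/0.3176 = 14.9738
A = e^14.9738 ≈ 3184324 ha

3180000 ha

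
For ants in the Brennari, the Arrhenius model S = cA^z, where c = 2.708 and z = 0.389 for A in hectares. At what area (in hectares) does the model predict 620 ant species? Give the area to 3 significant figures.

620 = 2.708 × A^0.389  ⇒  A^0.389 = 620/2.708 = 229
ln A = ln(229) / 0.389 = 5.4335 / 0.389 = 13.9679
A = e^13.9679 ≈ 1164602 hectares

1160000 hectares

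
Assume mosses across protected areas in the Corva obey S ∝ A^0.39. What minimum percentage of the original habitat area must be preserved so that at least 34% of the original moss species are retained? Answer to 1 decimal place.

6.3%

Need (A_new/A_old)^0.39 = 0.34, so A_new/A_old = 0.34^(1/0.39) = 0.34^2.564
ln(A_new/A_old) = ln 0.34 / 0.39 = -1.0788 / 0.39 = -2.7662
A_new/A_old = e^-2.7662 ≈ 0.0629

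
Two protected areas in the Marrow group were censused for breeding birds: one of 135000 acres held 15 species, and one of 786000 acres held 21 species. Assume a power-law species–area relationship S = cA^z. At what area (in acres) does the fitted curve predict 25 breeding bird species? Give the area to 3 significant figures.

z = ln(21/15) / ln(786000/135000) = 0.3365 / 1.7617 = 0.1910
c = 15 / 135000^0.1910 = 15 / 9.547 = 1.571
A = (25/1.571)^(1/0.1910) ⇒ ln A = ln(15.91)/0.1910 = 14.4876
A = e^14.4876 ≈ 1958289 acres

1960000 acres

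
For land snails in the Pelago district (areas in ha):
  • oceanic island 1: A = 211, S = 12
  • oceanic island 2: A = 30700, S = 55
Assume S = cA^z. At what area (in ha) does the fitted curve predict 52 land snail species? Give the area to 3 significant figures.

z = ln(55/12) / ln(30700/211) = 1.5224 / 4.9802 = 0.3057
c = 12 / 211^0.3057 = 12 / 5.135 = 2.337
A = (52/2.337)^(1/0.3057) ⇒ ln A = ln(22.25)/0.3057 = 10.1485
A = e^10.1485 ≈ 25554 ha

25600 ha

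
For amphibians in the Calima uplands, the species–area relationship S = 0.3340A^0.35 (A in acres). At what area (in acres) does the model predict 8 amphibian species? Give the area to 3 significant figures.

8 = 0.334 × A^0.35  ⇒  A^0.35 = 8/0.334 = 23.95
ln A = ln(23.95) / 0.35 = 3.1761 / 0.35 = 9.0744
A = e^9.0744 ≈ 8729 acres

8730 acres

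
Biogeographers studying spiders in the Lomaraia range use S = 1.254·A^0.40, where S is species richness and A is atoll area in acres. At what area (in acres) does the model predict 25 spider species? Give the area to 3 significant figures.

25 = 1.254 × A^0.4  ⇒  A^0.4 = 25/1.254 = 19.94
ln A = ln(19.94) / 0.4 = 2.9925 / 0.4 = 7.4813
A = e^7.4813 ≈ 1775 acres

1770 acres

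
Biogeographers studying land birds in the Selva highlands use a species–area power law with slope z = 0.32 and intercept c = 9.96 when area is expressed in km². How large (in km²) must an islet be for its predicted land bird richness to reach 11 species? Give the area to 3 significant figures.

1.36 km²

11 = 9.96 × A^0.32  ⇒  A^0.32 = 11/9.96 = 1.104
ln A = ln(1.104) / 0.32 = 0.0993 / 0.32 = 0.3104
A = e^0.3104 ≈ 1.364 km²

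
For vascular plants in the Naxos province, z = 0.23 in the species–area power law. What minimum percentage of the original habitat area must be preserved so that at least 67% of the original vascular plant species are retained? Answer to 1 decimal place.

17.5%

Need (A_new/A_old)^0.23 = 0.67, so A_new/A_old = 0.67^(1/0.23) = 0.67^4.348
ln(A_new/A_old) = ln 0.67 / 0.23 = -0.4005 / 0.23 = -1.7412
A_new/A_old = e^-1.7412 ≈ 0.1753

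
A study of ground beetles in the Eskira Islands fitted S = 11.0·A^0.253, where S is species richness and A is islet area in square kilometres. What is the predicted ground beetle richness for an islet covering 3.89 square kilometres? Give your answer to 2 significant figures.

S = 11 × 3.89^0.253
ln S = ln 11 + 0.253 × ln 3.89 = 2.3979 + 0.253 × 1.3584 = 2.7416
S = e^2.7416 ≈ 15.51

16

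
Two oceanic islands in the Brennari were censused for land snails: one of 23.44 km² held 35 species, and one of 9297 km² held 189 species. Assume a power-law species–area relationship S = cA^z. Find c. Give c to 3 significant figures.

z = ln(S₂/S₁) / ln(A₂/A₁) = ln(189/35) / ln(9297/23.44) = 1.6864 / 5.9830 = 0.2819
c = S₁ / A₁^z = 35 / 23.44^0.2819 = 35 / 2.433 = 14.39

14.4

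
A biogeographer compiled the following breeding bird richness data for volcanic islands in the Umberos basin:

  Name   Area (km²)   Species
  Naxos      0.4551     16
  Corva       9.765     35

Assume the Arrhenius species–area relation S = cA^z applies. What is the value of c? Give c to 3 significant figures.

19.6

z = ln(S₂/S₁) / ln(A₂/A₁) = ln(35/16) / ln(9.765/0.4551) = 0.7828 / 3.0660 = 0.2553
c = S₁ / A₁^z = 16 / 0.4551^0.2553 = 16 / 0.8179 = 19.56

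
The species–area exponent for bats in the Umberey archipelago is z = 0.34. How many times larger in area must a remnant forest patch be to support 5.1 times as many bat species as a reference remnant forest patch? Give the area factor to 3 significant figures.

121

(A₂/A₁)^0.34 = 5.1, so A₂/A₁ = 5.1^(1/0.34) = 5.1^2.941
ln(A₂/A₁) = ln 5.1 / 0.34 = 1.6292 / 0.34 = 4.7919
A₂/A₁ = e^4.7919 ≈ 120.5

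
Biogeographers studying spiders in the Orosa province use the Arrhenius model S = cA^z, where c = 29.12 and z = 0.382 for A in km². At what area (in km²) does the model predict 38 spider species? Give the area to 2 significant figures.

2.0 km²

38 = 29.12 × A^0.382  ⇒  A^0.382 = 38/29.12 = 1.305
ln A = ln(1.305) / 0.382 = 0.2662 / 0.382 = 0.6968
A = e^0.6968 ≈ 2.007 km²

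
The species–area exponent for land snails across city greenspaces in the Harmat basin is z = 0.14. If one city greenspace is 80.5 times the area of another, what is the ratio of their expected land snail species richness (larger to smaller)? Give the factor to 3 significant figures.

1.85

S₂/S₁ = (A₂/A₁)^z = 80.5^0.14
ln(S₂/S₁) = 0.14 × ln 80.5 = 0.14 × 4.3883 = 0.6144
S₂/S₁ = e^0.6144 ≈ 1.848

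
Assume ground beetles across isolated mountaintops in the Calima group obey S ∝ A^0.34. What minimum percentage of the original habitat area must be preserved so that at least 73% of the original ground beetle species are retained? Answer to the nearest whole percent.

Need (A_new/A_old)^0.34 = 0.73, so A_new/A_old = 0.73^(1/0.34) = 0.73^2.941
ln(A_new/A_old) = ln 0.73 / 0.34 = -0.3147 / 0.34 = -0.9256
A_new/A_old = e^-0.9256 ≈ 0.3963

40%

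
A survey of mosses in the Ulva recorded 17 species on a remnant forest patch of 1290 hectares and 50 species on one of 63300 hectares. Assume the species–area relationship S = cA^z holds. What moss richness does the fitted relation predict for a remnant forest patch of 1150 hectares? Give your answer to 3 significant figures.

z = ln(50/17) / ln(63300/1290) = 1.0788 / 3.8932 = 0.2771
c = 17 / 1290^0.2771 = 17 / 7.277 = 2.336
S₃ = 2.336 × 1150^0.2771 = 2.336 × 7.049 ≈ 16.47

16.5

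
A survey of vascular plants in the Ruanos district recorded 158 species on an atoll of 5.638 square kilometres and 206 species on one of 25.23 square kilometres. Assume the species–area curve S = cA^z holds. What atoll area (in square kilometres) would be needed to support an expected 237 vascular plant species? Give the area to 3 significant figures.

z = ln(206/158) / ln(25.23/5.638) = 0.2653 / 1.4985 = 0.1770
c = 158 / 5.638^0.1770 = 158 / 1.358 = 116.3
A = (237/116.3)^(1/0.1770) ⇒ ln A = ln(2.037)/0.1770 = 4.0199
A = e^4.0199 ≈ 55.7 square kilometres

55.7 square kilometres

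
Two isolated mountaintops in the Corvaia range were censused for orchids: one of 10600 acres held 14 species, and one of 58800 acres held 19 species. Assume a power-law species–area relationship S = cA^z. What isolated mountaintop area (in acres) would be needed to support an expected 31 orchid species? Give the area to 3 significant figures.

z = ln(19/14) / ln(58800/10600) = 0.3054 / 1.7133 = 0.1782
c = 14 / 10600^0.1782 = 14 / 5.218 = 2.683
A = (31/2.683)^(1/0.1782) ⇒ ln A = ln(11.55)/0.1782 = 13.7284
A = e^13.7284 ≈ 916592 acres

917000 acres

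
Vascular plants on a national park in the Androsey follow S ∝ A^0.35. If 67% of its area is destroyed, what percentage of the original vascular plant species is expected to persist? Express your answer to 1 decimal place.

S_new/S_old = (A_new/A_old)^z = 0.33^0.35
= exp(0.35 × ln 0.33) = exp(0.35 × -1.1087) = exp(-0.3880) ≈ 0.6784

67.8%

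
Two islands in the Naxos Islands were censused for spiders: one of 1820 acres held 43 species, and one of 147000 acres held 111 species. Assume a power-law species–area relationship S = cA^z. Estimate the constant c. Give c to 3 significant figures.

8.50

z = ln(S₂/S₁) / ln(A₂/A₁) = ln(111/43) / ln(147000/1820) = 0.9483 / 4.3916 = 0.2159
c = S₁ / A₁^z = 43 / 1820^0.2159 = 43 / 5.058 = 8.501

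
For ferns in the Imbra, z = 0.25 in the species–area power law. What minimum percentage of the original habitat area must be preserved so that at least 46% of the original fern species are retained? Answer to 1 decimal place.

Need (A_new/A_old)^0.25 = 0.46, so A_new/A_old = 0.46^(1/0.25) = 0.46^4
ln(A_new/A_old) = ln 0.46 / 0.25 = -0.7765 / 0.25 = -3.1061
A_new/A_old = e^-3.1061 ≈ 0.04477

4.5%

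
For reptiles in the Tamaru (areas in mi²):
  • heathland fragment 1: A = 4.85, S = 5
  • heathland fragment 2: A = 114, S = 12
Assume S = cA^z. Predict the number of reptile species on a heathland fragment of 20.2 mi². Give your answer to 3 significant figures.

z = ln(12/5) / ln(114/4.85) = 0.8755 / 3.1572 = 0.2773
c = 5 / 4.85^0.2773 = 5 / 1.549 = 3.227
S₃ = 3.227 × 20.2^0.2773 = 3.227 × 2.301 ≈ 7.426

7.43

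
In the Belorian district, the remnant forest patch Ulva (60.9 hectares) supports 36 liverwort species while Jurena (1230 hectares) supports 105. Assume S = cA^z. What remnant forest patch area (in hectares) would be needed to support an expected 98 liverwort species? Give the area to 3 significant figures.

z = ln(105/36) / ln(1230/60.9) = 1.0704 / 3.0055 = 0.3562
c = 36 / 60.9^0.3562 = 36 / 4.321 = 8.331
A = (98/8.331)^(1/0.3562) ⇒ ln A = ln(11.76)/0.3562 = 6.9211
A = e^6.9211 ≈ 1013 hectares

1010 hectares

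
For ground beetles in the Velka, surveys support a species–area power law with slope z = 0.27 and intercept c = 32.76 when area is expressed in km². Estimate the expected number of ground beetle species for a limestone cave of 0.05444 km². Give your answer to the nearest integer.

S = 32.76 × 0.05444^0.27
ln S = ln 32.76 + 0.27 × ln 0.05444 = 3.4892 + 0.27 × -2.9107 = 2.7033
S = e^2.7033 ≈ 14.93

15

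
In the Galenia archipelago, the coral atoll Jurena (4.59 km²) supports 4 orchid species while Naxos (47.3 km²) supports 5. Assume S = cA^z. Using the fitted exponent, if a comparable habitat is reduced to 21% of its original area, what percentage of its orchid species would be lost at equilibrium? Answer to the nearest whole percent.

z = ln(5/4) / ln(47.3/4.59) = 0.2231 / 2.3326 = 0.0957
S_new/S_old = (A_new/A_old)^z = 0.21^0.0957 = exp(0.0957 × -1.5606) = 0.8613
Fraction lost = 1 − 0.8613 = 0.1387

14%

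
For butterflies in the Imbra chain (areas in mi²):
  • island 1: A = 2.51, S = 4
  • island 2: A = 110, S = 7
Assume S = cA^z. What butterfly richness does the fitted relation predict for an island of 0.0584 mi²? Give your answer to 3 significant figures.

z = ln(7/4) / ln(110/2.51) = 0.5596 / 3.7802 = 0.1480
c = 4 / 2.51^0.1480 = 4 / 1.146 = 3.491
S₃ = 3.491 × 0.0584^0.1480 = 3.491 × 0.6567 ≈ 2.292

2.29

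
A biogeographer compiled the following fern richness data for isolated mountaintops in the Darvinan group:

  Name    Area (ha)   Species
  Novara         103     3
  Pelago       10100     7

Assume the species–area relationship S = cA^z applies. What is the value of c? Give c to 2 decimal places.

z = ln(S₂/S₁) / ln(A₂/A₁) = ln(7/3) / ln(10100/103) = 0.8473 / 4.5856 = 0.1848
c = S₁ / A₁^z = 3 / 103^0.1848 = 3 / 2.355 = 1.274

1.27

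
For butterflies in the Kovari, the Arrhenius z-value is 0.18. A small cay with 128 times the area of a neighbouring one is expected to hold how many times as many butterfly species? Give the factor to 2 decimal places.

2.39

S₂/S₁ = (A₂/A₁)^z = 128^0.18
ln(S₂/S₁) = 0.18 × ln 128 = 0.18 × 4.8520 = 0.8734
S₂/S₁ = e^0.8734 ≈ 2.395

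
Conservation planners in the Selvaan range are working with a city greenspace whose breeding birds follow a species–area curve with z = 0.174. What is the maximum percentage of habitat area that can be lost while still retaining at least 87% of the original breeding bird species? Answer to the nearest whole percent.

55%

Need (A_new/A_old)^0.174 = 0.87, so A_new/A_old = 0.87^(1/0.174) = 0.87^5.747
ln(A_new/A_old) = ln 0.87 / 0.174 = -0.1393 / 0.174 = -0.8004
A_new/A_old = e^-0.8004 ≈ 0.4492
Fraction that can be lost = 1 − 0.4492 = 0.5508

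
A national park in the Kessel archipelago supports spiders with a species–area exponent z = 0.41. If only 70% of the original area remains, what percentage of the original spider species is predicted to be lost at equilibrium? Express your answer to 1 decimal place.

S_new/S_old = (A_new/A_old)^z = 0.7^0.41
= exp(0.41 × ln 0.7) = exp(0.41 × -0.3567) = exp(-0.1462) ≈ 0.864
Fraction lost = 1 − 0.864 = 0.136

13.6%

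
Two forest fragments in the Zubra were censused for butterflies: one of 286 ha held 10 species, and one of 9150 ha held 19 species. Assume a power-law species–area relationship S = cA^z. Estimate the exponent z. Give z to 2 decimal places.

0.19

Taking logs: ln S = ln c + z ln A, so z = (ln S₂ − ln S₁)/(ln A₂ − ln A₁).
z = ln(19/10) / ln(9150/286) = ln(1.9) / ln(31.99) = 0.6419 / 3.4655 = 0.1852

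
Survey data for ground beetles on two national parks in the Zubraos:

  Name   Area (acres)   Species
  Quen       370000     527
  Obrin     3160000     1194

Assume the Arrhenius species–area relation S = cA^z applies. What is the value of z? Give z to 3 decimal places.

Taking logs: ln S = ln c + z ln A, so z = (ln S₂ − ln S₁)/(ln A₂ − ln A₁).
z = ln(1194/527) / ln(3160000/370000) = ln(2.266) / ln(8.541) = 0.8179 / 2.1448 = 0.3813

0.381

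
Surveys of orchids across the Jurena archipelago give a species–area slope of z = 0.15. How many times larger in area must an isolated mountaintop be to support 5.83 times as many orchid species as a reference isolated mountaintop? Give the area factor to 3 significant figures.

127000

(A₂/A₁)^0.15 = 5.83, so A₂/A₁ = 5.83^(1/0.15) = 5.83^6.667
ln(A₂/A₁) = ln 5.83 / 0.15 = 1.7630 / 0.15 = 11.7534
A₂/A₁ = e^11.7534 ≈ 127191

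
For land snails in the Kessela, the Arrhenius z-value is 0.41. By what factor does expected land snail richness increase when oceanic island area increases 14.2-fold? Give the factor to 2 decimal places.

S₂/S₁ = (A₂/A₁)^z = 14.2^0.41
ln(S₂/S₁) = 0.41 × ln 14.2 = 0.41 × 2.6532 = 1.0878
S₂/S₁ = e^1.0878 ≈ 2.968

2.97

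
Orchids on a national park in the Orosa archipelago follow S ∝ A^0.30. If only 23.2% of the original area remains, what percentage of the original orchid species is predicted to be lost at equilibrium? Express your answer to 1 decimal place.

S_new/S_old = (A_new/A_old)^z = 0.232^0.3
= exp(0.3 × ln 0.232) = exp(0.3 × -1.4610) = exp(-0.4383) ≈ 0.6451
Fraction lost = 1 − 0.6451 = 0.3549

35.5%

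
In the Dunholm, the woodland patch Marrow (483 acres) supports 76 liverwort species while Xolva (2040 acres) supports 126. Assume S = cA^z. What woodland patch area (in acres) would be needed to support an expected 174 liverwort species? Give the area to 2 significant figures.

z = ln(126/76) / ln(2040/483) = 0.5055 / 1.4407 = 0.3509
c = 76 / 483^0.3509 = 76 / 8.746 = 8.69
A = (174/8.69)^(1/0.3509) ⇒ ln A = ln(20.02)/0.3509 = 8.5405
A = e^8.5405 ≈ 5118 acres

5100 acres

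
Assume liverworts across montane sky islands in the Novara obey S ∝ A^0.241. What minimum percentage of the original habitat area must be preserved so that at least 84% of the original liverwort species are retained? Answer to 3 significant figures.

48.5%

Need (A_new/A_old)^0.241 = 0.84, so A_new/A_old = 0.84^(1/0.241) = 0.84^4.149
ln(A_new/A_old) = ln 0.84 / 0.241 = -0.1744 / 0.241 = -0.7235
A_new/A_old = e^-0.7235 ≈ 0.4851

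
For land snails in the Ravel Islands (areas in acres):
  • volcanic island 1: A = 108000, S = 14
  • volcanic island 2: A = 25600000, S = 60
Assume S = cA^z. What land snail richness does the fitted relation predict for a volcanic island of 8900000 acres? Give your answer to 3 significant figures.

45.3

z = ln(60/14) / ln(25600000/108000) = 1.4553 / 5.4682 = 0.2661
c = 14 / 108000^0.2661 = 14 / 21.86 = 0.6406
S₃ = 0.6406 × 8900000^0.2661 = 0.6406 × 70.71 ≈ 45.29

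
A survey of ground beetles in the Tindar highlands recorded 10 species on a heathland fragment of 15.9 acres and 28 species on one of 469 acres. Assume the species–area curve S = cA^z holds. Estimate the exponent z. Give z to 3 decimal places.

Taking logs: ln S = ln c + z ln A, so z = (ln S₂ − ln S₁)/(ln A₂ − ln A₁).
z = ln(28/10) / ln(469/15.9) = ln(2.8) / ln(29.5) = 1.0296 / 3.3843 = 0.3042

0.304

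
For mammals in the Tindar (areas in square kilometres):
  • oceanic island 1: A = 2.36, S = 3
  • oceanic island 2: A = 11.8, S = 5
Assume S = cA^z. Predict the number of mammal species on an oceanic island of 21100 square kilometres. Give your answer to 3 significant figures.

53.9

z = ln(5/3) / ln(11.8/2.36) = 0.5108 / 1.6094 = 0.3174
c = 3 / 2.36^0.3174 = 3 / 1.313 = 2.284
S₃ = 2.284 × 21100^0.3174 = 2.284 × 23.58 ≈ 53.86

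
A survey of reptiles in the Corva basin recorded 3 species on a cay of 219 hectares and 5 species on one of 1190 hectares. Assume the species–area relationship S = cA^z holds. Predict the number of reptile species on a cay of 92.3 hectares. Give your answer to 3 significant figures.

2.31

z = ln(5/3) / ln(1190/219) = 0.5108 / 1.6926 = 0.3018
c = 3 / 219^0.3018 = 3 / 5.085 = 0.5899
S₃ = 0.5899 × 92.3^0.3018 = 0.5899 × 3.918 ≈ 2.311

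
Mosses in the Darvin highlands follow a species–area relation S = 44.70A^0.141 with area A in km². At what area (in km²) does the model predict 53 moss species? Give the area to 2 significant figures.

53 = 44.7 × A^0.141  ⇒  A^0.141 = 53/44.7 = 1.186
ln A = ln(1.186) / 0.141 = 0.1703 / 0.141 = 1.2079
A = e^1.2079 ≈ 3.347 km²

3.3 km²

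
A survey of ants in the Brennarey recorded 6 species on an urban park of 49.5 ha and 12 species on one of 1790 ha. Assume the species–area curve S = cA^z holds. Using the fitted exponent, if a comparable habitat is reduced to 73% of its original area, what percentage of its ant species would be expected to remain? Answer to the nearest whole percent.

94%

z = ln(12/6) / ln(1790/49.5) = 0.6931 / 3.5880 = 0.1932
S_new/S_old = (A_new/A_old)^z = 0.73^0.1932 = exp(0.1932 × -0.3147) = 0.941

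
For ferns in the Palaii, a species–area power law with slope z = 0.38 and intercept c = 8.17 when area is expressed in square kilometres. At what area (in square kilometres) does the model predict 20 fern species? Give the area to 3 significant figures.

20 = 8.17 × A^0.38  ⇒  A^0.38 = 20/8.17 = 2.448
ln A = ln(2.448) / 0.38 = 0.8953 / 0.38 = 2.3560
A = e^2.3560 ≈ 10.55 square kilometres

10.5 square kilometres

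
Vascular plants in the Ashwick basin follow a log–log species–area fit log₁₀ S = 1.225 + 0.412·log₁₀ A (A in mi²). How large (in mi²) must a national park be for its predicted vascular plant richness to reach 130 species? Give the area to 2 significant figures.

130 = 16.79 × A^0.412  ⇒  A^0.412 = 130/16.79 = 7.744
ln A = ln(7.744) / 0.412 = 2.0469 / 0.412 = 4.9681
A = e^4.9681 ≈ 143.8 mi²

140 mi²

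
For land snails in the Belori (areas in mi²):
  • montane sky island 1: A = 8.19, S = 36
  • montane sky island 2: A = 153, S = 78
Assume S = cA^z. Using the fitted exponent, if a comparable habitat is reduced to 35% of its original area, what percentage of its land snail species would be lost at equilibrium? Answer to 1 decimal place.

z = ln(78/36) / ln(153/8.19) = 0.7732 / 2.9275 = 0.2641
S_new/S_old = (A_new/A_old)^z = 0.35^0.2641 = exp(0.2641 × -1.0498) = 0.7579
Fraction lost = 1 − 0.7579 = 0.2421

24.2%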